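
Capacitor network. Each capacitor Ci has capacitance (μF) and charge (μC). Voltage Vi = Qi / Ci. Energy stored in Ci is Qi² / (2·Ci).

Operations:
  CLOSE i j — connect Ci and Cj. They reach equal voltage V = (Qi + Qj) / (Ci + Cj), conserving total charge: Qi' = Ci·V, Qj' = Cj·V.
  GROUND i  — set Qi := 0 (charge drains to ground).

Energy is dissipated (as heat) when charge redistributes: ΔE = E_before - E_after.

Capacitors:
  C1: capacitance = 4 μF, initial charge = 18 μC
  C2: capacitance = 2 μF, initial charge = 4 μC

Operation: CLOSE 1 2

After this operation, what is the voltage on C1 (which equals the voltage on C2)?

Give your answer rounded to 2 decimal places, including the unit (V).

Answer: 3.67 V

Derivation:
Initial: C1(4μF, Q=18μC, V=4.50V), C2(2μF, Q=4μC, V=2.00V)
Op 1: CLOSE 1-2: Q_total=22.00, C_total=6.00, V=3.67; Q1=14.67, Q2=7.33; dissipated=4.167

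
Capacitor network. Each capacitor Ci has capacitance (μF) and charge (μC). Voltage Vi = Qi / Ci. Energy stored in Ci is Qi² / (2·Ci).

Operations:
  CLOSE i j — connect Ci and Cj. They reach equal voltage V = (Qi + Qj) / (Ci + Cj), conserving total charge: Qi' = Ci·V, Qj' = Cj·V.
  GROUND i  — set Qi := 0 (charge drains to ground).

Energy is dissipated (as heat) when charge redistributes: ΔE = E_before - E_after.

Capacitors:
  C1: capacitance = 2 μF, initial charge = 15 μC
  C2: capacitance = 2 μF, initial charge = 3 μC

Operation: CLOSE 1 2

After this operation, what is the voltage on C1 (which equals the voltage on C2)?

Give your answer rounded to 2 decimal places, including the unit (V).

Initial: C1(2μF, Q=15μC, V=7.50V), C2(2μF, Q=3μC, V=1.50V)
Op 1: CLOSE 1-2: Q_total=18.00, C_total=4.00, V=4.50; Q1=9.00, Q2=9.00; dissipated=18.000

Answer: 4.50 V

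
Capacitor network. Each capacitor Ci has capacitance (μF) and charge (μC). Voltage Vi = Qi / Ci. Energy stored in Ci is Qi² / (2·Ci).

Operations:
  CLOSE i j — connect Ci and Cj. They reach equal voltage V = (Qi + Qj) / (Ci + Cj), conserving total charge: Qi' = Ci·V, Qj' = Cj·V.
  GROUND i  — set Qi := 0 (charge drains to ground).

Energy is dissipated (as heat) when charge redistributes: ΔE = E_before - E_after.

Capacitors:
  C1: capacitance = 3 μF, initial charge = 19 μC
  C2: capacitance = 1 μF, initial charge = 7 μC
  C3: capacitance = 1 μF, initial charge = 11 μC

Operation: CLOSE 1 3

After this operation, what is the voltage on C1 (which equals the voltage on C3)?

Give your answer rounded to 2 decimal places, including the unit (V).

Initial: C1(3μF, Q=19μC, V=6.33V), C2(1μF, Q=7μC, V=7.00V), C3(1μF, Q=11μC, V=11.00V)
Op 1: CLOSE 1-3: Q_total=30.00, C_total=4.00, V=7.50; Q1=22.50, Q3=7.50; dissipated=8.167

Answer: 7.50 V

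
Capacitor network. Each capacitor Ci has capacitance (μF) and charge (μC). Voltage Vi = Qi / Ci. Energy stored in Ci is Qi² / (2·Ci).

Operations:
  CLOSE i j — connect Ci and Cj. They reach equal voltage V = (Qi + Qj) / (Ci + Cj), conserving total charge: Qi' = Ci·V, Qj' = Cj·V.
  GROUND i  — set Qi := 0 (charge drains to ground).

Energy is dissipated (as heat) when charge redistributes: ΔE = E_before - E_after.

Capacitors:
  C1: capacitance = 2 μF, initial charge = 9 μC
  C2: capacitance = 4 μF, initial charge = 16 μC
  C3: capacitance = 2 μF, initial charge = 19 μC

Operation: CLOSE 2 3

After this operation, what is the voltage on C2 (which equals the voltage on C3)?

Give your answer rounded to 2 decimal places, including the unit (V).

Answer: 5.83 V

Derivation:
Initial: C1(2μF, Q=9μC, V=4.50V), C2(4μF, Q=16μC, V=4.00V), C3(2μF, Q=19μC, V=9.50V)
Op 1: CLOSE 2-3: Q_total=35.00, C_total=6.00, V=5.83; Q2=23.33, Q3=11.67; dissipated=20.167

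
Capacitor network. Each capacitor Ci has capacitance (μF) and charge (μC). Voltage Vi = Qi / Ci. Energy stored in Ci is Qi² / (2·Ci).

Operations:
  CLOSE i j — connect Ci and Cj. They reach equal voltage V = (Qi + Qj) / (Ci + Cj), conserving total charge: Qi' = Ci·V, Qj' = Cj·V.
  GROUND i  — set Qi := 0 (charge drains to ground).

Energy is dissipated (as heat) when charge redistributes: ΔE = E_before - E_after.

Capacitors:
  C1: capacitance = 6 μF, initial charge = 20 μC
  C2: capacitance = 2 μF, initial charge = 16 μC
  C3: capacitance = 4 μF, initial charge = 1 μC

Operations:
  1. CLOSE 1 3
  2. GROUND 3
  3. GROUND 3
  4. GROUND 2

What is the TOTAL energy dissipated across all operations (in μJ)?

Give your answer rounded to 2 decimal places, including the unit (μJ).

Initial: C1(6μF, Q=20μC, V=3.33V), C2(2μF, Q=16μC, V=8.00V), C3(4μF, Q=1μC, V=0.25V)
Op 1: CLOSE 1-3: Q_total=21.00, C_total=10.00, V=2.10; Q1=12.60, Q3=8.40; dissipated=11.408
Op 2: GROUND 3: Q3=0; energy lost=8.820
Op 3: GROUND 3: Q3=0; energy lost=0.000
Op 4: GROUND 2: Q2=0; energy lost=64.000
Total dissipated: 84.228 μJ

Answer: 84.23 μJ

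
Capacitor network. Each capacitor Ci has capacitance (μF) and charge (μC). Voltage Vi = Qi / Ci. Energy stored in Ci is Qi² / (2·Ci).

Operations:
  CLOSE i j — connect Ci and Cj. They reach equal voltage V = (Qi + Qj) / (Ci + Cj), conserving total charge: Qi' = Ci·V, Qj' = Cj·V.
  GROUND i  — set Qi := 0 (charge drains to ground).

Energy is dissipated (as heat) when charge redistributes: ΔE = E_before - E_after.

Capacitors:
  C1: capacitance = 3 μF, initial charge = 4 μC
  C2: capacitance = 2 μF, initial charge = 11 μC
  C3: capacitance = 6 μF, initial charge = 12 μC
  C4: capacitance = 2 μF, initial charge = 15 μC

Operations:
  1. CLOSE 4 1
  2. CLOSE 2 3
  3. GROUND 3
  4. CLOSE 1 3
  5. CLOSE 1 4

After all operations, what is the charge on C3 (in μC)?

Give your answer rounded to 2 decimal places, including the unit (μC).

Initial: C1(3μF, Q=4μC, V=1.33V), C2(2μF, Q=11μC, V=5.50V), C3(6μF, Q=12μC, V=2.00V), C4(2μF, Q=15μC, V=7.50V)
Op 1: CLOSE 4-1: Q_total=19.00, C_total=5.00, V=3.80; Q4=7.60, Q1=11.40; dissipated=22.817
Op 2: CLOSE 2-3: Q_total=23.00, C_total=8.00, V=2.88; Q2=5.75, Q3=17.25; dissipated=9.188
Op 3: GROUND 3: Q3=0; energy lost=24.797
Op 4: CLOSE 1-3: Q_total=11.40, C_total=9.00, V=1.27; Q1=3.80, Q3=7.60; dissipated=14.440
Op 5: CLOSE 1-4: Q_total=11.40, C_total=5.00, V=2.28; Q1=6.84, Q4=4.56; dissipated=3.851
Final charges: Q1=6.84, Q2=5.75, Q3=7.60, Q4=4.56

Answer: 7.60 μC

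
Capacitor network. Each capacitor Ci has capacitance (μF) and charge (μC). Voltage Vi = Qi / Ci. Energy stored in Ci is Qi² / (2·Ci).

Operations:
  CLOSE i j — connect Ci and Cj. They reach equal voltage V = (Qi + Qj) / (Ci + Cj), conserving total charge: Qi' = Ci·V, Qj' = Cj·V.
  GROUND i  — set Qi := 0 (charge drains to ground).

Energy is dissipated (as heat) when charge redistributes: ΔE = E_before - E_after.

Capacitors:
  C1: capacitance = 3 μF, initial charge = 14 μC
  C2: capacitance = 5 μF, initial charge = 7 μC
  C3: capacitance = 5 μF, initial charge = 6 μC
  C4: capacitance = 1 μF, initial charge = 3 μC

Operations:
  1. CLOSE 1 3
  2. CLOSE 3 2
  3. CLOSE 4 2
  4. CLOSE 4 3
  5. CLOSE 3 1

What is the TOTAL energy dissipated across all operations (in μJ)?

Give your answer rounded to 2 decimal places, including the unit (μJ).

Answer: 13.51 μJ

Derivation:
Initial: C1(3μF, Q=14μC, V=4.67V), C2(5μF, Q=7μC, V=1.40V), C3(5μF, Q=6μC, V=1.20V), C4(1μF, Q=3μC, V=3.00V)
Op 1: CLOSE 1-3: Q_total=20.00, C_total=8.00, V=2.50; Q1=7.50, Q3=12.50; dissipated=11.267
Op 2: CLOSE 3-2: Q_total=19.50, C_total=10.00, V=1.95; Q3=9.75, Q2=9.75; dissipated=1.512
Op 3: CLOSE 4-2: Q_total=12.75, C_total=6.00, V=2.12; Q4=2.12, Q2=10.62; dissipated=0.459
Op 4: CLOSE 4-3: Q_total=11.88, C_total=6.00, V=1.98; Q4=1.98, Q3=9.90; dissipated=0.013
Op 5: CLOSE 3-1: Q_total=17.40, C_total=8.00, V=2.17; Q3=10.87, Q1=6.52; dissipated=0.254
Total dissipated: 13.506 μJ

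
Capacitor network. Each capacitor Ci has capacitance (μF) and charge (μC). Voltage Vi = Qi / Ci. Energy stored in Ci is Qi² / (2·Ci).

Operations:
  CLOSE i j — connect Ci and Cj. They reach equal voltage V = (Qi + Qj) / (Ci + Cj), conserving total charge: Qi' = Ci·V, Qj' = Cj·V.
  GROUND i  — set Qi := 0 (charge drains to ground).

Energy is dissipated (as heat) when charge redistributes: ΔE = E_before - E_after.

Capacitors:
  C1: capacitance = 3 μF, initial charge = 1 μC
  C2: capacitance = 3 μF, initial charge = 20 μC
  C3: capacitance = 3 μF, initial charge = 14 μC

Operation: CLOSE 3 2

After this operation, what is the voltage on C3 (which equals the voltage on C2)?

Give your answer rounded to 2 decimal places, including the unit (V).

Initial: C1(3μF, Q=1μC, V=0.33V), C2(3μF, Q=20μC, V=6.67V), C3(3μF, Q=14μC, V=4.67V)
Op 1: CLOSE 3-2: Q_total=34.00, C_total=6.00, V=5.67; Q3=17.00, Q2=17.00; dissipated=3.000

Answer: 5.67 V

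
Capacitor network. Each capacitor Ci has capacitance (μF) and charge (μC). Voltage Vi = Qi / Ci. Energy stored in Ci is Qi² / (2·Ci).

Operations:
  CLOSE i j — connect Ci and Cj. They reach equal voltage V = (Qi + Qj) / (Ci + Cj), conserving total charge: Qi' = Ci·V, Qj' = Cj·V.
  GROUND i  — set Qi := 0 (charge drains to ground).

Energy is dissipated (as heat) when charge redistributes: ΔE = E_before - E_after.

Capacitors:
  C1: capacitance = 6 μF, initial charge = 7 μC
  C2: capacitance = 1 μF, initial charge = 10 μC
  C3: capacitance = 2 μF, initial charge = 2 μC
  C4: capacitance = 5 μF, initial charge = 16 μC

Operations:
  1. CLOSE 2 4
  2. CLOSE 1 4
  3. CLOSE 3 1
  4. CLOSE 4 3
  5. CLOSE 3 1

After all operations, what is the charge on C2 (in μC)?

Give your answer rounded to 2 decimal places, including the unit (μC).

Initial: C1(6μF, Q=7μC, V=1.17V), C2(1μF, Q=10μC, V=10.00V), C3(2μF, Q=2μC, V=1.00V), C4(5μF, Q=16μC, V=3.20V)
Op 1: CLOSE 2-4: Q_total=26.00, C_total=6.00, V=4.33; Q2=4.33, Q4=21.67; dissipated=19.267
Op 2: CLOSE 1-4: Q_total=28.67, C_total=11.00, V=2.61; Q1=15.64, Q4=13.03; dissipated=13.674
Op 3: CLOSE 3-1: Q_total=17.64, C_total=8.00, V=2.20; Q3=4.41, Q1=13.23; dissipated=1.935
Op 4: CLOSE 4-3: Q_total=17.44, C_total=7.00, V=2.49; Q4=12.46, Q3=4.98; dissipated=0.115
Op 5: CLOSE 3-1: Q_total=18.21, C_total=8.00, V=2.28; Q3=4.55, Q1=13.66; dissipated=0.062
Final charges: Q1=13.66, Q2=4.33, Q3=4.55, Q4=12.46

Answer: 4.33 μC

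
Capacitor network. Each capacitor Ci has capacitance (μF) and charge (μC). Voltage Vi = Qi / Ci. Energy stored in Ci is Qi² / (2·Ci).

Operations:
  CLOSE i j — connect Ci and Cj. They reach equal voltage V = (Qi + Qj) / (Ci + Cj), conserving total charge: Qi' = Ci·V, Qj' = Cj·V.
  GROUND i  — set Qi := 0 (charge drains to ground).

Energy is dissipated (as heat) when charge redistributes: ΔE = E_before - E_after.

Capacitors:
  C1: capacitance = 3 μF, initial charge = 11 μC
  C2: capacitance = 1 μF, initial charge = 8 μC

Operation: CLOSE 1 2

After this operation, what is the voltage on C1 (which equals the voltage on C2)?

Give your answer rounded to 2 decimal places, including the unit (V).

Answer: 4.75 V

Derivation:
Initial: C1(3μF, Q=11μC, V=3.67V), C2(1μF, Q=8μC, V=8.00V)
Op 1: CLOSE 1-2: Q_total=19.00, C_total=4.00, V=4.75; Q1=14.25, Q2=4.75; dissipated=7.042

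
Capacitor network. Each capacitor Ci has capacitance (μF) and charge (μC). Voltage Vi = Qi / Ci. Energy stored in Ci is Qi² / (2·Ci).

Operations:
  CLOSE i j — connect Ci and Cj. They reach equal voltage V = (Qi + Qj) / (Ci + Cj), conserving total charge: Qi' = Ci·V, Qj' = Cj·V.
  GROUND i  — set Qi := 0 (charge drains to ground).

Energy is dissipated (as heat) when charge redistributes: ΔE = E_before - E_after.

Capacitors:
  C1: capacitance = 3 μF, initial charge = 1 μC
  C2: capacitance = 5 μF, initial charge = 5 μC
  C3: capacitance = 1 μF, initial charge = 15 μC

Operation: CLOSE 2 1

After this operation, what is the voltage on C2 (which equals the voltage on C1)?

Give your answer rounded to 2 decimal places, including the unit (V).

Answer: 0.75 V

Derivation:
Initial: C1(3μF, Q=1μC, V=0.33V), C2(5μF, Q=5μC, V=1.00V), C3(1μF, Q=15μC, V=15.00V)
Op 1: CLOSE 2-1: Q_total=6.00, C_total=8.00, V=0.75; Q2=3.75, Q1=2.25; dissipated=0.417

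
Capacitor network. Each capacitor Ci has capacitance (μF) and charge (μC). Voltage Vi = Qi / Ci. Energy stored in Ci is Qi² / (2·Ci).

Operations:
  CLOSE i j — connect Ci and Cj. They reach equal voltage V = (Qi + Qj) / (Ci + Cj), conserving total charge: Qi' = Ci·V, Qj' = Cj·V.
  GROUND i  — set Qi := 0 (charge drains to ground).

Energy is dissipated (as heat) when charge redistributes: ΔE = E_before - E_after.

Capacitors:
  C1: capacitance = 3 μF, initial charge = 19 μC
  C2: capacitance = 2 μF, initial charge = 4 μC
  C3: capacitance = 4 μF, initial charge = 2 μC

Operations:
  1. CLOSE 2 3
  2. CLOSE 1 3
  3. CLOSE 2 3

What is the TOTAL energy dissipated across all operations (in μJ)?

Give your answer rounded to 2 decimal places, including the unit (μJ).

Initial: C1(3μF, Q=19μC, V=6.33V), C2(2μF, Q=4μC, V=2.00V), C3(4μF, Q=2μC, V=0.50V)
Op 1: CLOSE 2-3: Q_total=6.00, C_total=6.00, V=1.00; Q2=2.00, Q3=4.00; dissipated=1.500
Op 2: CLOSE 1-3: Q_total=23.00, C_total=7.00, V=3.29; Q1=9.86, Q3=13.14; dissipated=24.381
Op 3: CLOSE 2-3: Q_total=15.14, C_total=6.00, V=2.52; Q2=5.05, Q3=10.10; dissipated=3.483
Total dissipated: 29.364 μJ

Answer: 29.36 μJ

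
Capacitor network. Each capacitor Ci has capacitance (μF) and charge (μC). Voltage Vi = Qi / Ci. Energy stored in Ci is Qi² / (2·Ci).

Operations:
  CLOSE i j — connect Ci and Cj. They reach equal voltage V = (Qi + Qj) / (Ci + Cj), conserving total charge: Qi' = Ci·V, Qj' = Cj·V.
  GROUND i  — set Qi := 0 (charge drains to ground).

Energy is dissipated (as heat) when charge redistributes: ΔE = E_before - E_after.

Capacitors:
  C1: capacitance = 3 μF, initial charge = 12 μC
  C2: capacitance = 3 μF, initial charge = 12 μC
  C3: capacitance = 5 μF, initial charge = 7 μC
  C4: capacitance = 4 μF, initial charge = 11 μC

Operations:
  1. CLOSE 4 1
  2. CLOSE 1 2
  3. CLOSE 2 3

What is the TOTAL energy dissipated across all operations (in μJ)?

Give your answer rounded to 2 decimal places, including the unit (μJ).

Initial: C1(3μF, Q=12μC, V=4.00V), C2(3μF, Q=12μC, V=4.00V), C3(5μF, Q=7μC, V=1.40V), C4(4μF, Q=11μC, V=2.75V)
Op 1: CLOSE 4-1: Q_total=23.00, C_total=7.00, V=3.29; Q4=13.14, Q1=9.86; dissipated=1.339
Op 2: CLOSE 1-2: Q_total=21.86, C_total=6.00, V=3.64; Q1=10.93, Q2=10.93; dissipated=0.383
Op 3: CLOSE 2-3: Q_total=17.93, C_total=8.00, V=2.24; Q2=6.72, Q3=11.21; dissipated=4.716
Total dissipated: 6.438 μJ

Answer: 6.44 μJ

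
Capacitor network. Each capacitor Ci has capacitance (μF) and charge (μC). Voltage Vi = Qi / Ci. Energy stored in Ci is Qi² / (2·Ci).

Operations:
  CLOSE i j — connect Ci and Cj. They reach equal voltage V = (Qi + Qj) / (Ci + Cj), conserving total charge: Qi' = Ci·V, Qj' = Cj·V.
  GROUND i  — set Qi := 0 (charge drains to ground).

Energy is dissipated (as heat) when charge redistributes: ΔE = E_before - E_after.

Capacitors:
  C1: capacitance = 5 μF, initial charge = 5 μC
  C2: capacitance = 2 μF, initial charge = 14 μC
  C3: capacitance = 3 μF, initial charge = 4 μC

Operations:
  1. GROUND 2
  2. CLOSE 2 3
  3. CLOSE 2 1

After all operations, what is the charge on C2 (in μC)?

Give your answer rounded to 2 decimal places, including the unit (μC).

Initial: C1(5μF, Q=5μC, V=1.00V), C2(2μF, Q=14μC, V=7.00V), C3(3μF, Q=4μC, V=1.33V)
Op 1: GROUND 2: Q2=0; energy lost=49.000
Op 2: CLOSE 2-3: Q_total=4.00, C_total=5.00, V=0.80; Q2=1.60, Q3=2.40; dissipated=1.067
Op 3: CLOSE 2-1: Q_total=6.60, C_total=7.00, V=0.94; Q2=1.89, Q1=4.71; dissipated=0.029
Final charges: Q1=4.71, Q2=1.89, Q3=2.40

Answer: 1.89 μC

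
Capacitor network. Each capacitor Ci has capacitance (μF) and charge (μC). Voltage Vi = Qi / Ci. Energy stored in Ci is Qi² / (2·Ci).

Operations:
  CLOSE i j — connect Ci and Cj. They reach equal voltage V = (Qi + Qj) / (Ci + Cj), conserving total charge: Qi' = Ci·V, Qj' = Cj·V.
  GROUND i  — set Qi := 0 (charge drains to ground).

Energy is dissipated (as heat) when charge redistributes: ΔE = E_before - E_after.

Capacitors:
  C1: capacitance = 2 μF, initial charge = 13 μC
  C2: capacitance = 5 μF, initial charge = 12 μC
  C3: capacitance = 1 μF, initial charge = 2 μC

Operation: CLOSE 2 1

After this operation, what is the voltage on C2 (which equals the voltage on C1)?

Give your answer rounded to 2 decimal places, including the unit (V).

Initial: C1(2μF, Q=13μC, V=6.50V), C2(5μF, Q=12μC, V=2.40V), C3(1μF, Q=2μC, V=2.00V)
Op 1: CLOSE 2-1: Q_total=25.00, C_total=7.00, V=3.57; Q2=17.86, Q1=7.14; dissipated=12.007

Answer: 3.57 V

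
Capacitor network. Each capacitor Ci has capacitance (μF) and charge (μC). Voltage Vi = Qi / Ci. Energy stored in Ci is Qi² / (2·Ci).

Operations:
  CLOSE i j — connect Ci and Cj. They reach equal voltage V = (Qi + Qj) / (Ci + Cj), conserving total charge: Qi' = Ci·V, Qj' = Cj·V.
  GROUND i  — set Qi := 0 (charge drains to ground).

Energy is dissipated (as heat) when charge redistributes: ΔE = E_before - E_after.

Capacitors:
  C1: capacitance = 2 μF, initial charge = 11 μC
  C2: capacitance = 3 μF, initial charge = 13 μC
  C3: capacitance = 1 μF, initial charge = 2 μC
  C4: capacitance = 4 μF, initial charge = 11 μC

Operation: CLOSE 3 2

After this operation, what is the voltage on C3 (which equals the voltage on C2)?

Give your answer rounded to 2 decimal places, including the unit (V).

Initial: C1(2μF, Q=11μC, V=5.50V), C2(3μF, Q=13μC, V=4.33V), C3(1μF, Q=2μC, V=2.00V), C4(4μF, Q=11μC, V=2.75V)
Op 1: CLOSE 3-2: Q_total=15.00, C_total=4.00, V=3.75; Q3=3.75, Q2=11.25; dissipated=2.042

Answer: 3.75 V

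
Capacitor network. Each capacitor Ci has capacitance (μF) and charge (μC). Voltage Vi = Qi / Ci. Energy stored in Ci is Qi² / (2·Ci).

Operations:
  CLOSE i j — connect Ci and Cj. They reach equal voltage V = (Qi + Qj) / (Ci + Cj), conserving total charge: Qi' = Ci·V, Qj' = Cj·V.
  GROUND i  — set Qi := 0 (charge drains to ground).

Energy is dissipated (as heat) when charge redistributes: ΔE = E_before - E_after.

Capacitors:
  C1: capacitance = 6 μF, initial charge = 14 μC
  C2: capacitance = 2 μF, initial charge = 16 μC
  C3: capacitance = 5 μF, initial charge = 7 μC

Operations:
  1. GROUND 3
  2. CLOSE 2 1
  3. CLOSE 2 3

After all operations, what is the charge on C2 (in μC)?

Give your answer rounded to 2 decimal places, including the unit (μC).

Answer: 2.14 μC

Derivation:
Initial: C1(6μF, Q=14μC, V=2.33V), C2(2μF, Q=16μC, V=8.00V), C3(5μF, Q=7μC, V=1.40V)
Op 1: GROUND 3: Q3=0; energy lost=4.900
Op 2: CLOSE 2-1: Q_total=30.00, C_total=8.00, V=3.75; Q2=7.50, Q1=22.50; dissipated=24.083
Op 3: CLOSE 2-3: Q_total=7.50, C_total=7.00, V=1.07; Q2=2.14, Q3=5.36; dissipated=10.045
Final charges: Q1=22.50, Q2=2.14, Q3=5.36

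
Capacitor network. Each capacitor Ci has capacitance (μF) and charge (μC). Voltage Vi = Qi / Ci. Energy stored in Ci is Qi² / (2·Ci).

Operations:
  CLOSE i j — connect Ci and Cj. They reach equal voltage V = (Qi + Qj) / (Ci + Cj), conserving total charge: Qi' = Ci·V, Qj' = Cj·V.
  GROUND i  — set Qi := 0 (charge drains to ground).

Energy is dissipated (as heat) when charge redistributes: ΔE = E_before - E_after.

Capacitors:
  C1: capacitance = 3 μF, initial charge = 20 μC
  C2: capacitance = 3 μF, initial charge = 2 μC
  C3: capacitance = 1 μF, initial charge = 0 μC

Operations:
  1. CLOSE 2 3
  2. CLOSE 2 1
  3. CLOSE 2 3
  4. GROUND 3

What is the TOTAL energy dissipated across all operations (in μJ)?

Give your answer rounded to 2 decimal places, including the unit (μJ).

Answer: 36.21 μJ

Derivation:
Initial: C1(3μF, Q=20μC, V=6.67V), C2(3μF, Q=2μC, V=0.67V), C3(1μF, Q=0μC, V=0.00V)
Op 1: CLOSE 2-3: Q_total=2.00, C_total=4.00, V=0.50; Q2=1.50, Q3=0.50; dissipated=0.167
Op 2: CLOSE 2-1: Q_total=21.50, C_total=6.00, V=3.58; Q2=10.75, Q1=10.75; dissipated=28.521
Op 3: CLOSE 2-3: Q_total=11.25, C_total=4.00, V=2.81; Q2=8.44, Q3=2.81; dissipated=3.565
Op 4: GROUND 3: Q3=0; energy lost=3.955
Total dissipated: 36.208 μJ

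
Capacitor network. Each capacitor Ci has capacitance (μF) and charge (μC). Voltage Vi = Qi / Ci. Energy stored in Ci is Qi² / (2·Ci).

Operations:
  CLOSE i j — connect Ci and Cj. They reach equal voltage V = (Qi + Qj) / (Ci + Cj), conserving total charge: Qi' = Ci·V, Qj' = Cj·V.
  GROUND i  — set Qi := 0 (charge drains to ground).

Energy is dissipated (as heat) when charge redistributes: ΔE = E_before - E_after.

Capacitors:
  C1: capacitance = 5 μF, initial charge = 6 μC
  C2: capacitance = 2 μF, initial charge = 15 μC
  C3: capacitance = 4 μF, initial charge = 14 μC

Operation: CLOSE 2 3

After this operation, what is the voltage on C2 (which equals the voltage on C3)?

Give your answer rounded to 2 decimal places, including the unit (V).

Answer: 4.83 V

Derivation:
Initial: C1(5μF, Q=6μC, V=1.20V), C2(2μF, Q=15μC, V=7.50V), C3(4μF, Q=14μC, V=3.50V)
Op 1: CLOSE 2-3: Q_total=29.00, C_total=6.00, V=4.83; Q2=9.67, Q3=19.33; dissipated=10.667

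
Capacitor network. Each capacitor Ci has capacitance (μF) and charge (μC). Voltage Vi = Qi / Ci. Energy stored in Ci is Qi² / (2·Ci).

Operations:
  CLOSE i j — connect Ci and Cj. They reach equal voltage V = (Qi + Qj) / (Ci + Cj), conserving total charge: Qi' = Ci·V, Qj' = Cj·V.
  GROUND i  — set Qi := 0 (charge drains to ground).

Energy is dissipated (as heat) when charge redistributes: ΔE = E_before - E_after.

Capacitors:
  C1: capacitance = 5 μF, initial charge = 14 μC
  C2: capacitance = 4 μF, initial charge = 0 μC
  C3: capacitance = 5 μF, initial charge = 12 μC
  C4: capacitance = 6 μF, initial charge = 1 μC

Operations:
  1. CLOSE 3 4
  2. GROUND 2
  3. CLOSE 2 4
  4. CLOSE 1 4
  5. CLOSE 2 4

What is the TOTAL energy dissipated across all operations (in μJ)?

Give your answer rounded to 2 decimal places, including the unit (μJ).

Answer: 15.52 μJ

Derivation:
Initial: C1(5μF, Q=14μC, V=2.80V), C2(4μF, Q=0μC, V=0.00V), C3(5μF, Q=12μC, V=2.40V), C4(6μF, Q=1μC, V=0.17V)
Op 1: CLOSE 3-4: Q_total=13.00, C_total=11.00, V=1.18; Q3=5.91, Q4=7.09; dissipated=6.802
Op 2: GROUND 2: Q2=0; energy lost=0.000
Op 3: CLOSE 2-4: Q_total=7.09, C_total=10.00, V=0.71; Q2=2.84, Q4=4.25; dissipated=1.676
Op 4: CLOSE 1-4: Q_total=18.25, C_total=11.00, V=1.66; Q1=8.30, Q4=9.96; dissipated=5.962
Op 5: CLOSE 2-4: Q_total=12.79, C_total=10.00, V=1.28; Q2=5.12, Q4=7.68; dissipated=1.084
Total dissipated: 15.523 μJ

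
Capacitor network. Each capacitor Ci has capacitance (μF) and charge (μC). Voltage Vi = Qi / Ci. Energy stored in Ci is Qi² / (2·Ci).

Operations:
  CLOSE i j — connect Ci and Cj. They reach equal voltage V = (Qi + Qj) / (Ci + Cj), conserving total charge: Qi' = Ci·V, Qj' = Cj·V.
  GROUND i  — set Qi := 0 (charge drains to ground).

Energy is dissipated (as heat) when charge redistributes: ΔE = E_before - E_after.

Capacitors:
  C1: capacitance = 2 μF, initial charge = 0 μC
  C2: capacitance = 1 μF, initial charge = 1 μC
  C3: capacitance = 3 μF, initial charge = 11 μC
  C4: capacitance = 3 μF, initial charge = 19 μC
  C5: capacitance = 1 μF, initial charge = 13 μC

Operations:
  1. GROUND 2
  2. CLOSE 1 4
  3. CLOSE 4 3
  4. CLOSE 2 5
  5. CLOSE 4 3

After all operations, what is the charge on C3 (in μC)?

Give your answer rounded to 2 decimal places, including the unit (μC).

Answer: 11.20 μC

Derivation:
Initial: C1(2μF, Q=0μC, V=0.00V), C2(1μF, Q=1μC, V=1.00V), C3(3μF, Q=11μC, V=3.67V), C4(3μF, Q=19μC, V=6.33V), C5(1μF, Q=13μC, V=13.00V)
Op 1: GROUND 2: Q2=0; energy lost=0.500
Op 2: CLOSE 1-4: Q_total=19.00, C_total=5.00, V=3.80; Q1=7.60, Q4=11.40; dissipated=24.067
Op 3: CLOSE 4-3: Q_total=22.40, C_total=6.00, V=3.73; Q4=11.20, Q3=11.20; dissipated=0.013
Op 4: CLOSE 2-5: Q_total=13.00, C_total=2.00, V=6.50; Q2=6.50, Q5=6.50; dissipated=42.250
Op 5: CLOSE 4-3: Q_total=22.40, C_total=6.00, V=3.73; Q4=11.20, Q3=11.20; dissipated=0.000
Final charges: Q1=7.60, Q2=6.50, Q3=11.20, Q4=11.20, Q5=6.50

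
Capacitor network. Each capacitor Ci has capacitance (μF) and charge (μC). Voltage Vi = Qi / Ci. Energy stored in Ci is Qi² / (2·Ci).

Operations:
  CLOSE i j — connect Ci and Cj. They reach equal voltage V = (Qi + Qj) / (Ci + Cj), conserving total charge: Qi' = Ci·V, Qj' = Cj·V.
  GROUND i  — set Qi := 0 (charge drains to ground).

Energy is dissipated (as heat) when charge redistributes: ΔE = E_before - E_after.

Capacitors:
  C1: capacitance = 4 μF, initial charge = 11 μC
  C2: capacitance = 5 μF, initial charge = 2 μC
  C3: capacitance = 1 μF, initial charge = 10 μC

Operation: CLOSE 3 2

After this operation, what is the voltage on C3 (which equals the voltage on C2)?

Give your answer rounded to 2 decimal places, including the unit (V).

Answer: 2.00 V

Derivation:
Initial: C1(4μF, Q=11μC, V=2.75V), C2(5μF, Q=2μC, V=0.40V), C3(1μF, Q=10μC, V=10.00V)
Op 1: CLOSE 3-2: Q_total=12.00, C_total=6.00, V=2.00; Q3=2.00, Q2=10.00; dissipated=38.400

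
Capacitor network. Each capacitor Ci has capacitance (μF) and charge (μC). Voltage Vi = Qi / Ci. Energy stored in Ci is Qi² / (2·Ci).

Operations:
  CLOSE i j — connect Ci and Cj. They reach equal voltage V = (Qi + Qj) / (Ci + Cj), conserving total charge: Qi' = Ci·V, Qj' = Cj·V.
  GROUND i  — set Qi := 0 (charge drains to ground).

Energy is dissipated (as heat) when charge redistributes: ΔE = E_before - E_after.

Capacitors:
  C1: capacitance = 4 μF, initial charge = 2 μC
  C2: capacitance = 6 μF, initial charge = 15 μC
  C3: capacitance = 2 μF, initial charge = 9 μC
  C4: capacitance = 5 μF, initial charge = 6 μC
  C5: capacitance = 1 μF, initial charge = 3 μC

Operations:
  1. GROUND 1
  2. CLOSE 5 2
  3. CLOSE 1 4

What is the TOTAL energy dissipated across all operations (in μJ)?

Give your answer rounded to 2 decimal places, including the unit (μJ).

Answer: 2.21 μJ

Derivation:
Initial: C1(4μF, Q=2μC, V=0.50V), C2(6μF, Q=15μC, V=2.50V), C3(2μF, Q=9μC, V=4.50V), C4(5μF, Q=6μC, V=1.20V), C5(1μF, Q=3μC, V=3.00V)
Op 1: GROUND 1: Q1=0; energy lost=0.500
Op 2: CLOSE 5-2: Q_total=18.00, C_total=7.00, V=2.57; Q5=2.57, Q2=15.43; dissipated=0.107
Op 3: CLOSE 1-4: Q_total=6.00, C_total=9.00, V=0.67; Q1=2.67, Q4=3.33; dissipated=1.600
Total dissipated: 2.207 μJ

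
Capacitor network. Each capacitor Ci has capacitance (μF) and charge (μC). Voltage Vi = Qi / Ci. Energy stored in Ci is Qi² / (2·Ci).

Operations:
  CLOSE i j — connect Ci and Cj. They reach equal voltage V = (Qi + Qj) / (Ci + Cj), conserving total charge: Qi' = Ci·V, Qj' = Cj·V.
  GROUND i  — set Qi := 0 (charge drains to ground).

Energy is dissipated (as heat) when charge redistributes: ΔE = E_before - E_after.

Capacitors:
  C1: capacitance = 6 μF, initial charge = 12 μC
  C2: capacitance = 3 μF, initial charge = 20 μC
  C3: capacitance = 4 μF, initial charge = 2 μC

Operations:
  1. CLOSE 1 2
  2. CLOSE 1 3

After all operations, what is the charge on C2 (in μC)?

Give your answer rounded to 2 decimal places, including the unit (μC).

Answer: 10.67 μC

Derivation:
Initial: C1(6μF, Q=12μC, V=2.00V), C2(3μF, Q=20μC, V=6.67V), C3(4μF, Q=2μC, V=0.50V)
Op 1: CLOSE 1-2: Q_total=32.00, C_total=9.00, V=3.56; Q1=21.33, Q2=10.67; dissipated=21.778
Op 2: CLOSE 1-3: Q_total=23.33, C_total=10.00, V=2.33; Q1=14.00, Q3=9.33; dissipated=11.204
Final charges: Q1=14.00, Q2=10.67, Q3=9.33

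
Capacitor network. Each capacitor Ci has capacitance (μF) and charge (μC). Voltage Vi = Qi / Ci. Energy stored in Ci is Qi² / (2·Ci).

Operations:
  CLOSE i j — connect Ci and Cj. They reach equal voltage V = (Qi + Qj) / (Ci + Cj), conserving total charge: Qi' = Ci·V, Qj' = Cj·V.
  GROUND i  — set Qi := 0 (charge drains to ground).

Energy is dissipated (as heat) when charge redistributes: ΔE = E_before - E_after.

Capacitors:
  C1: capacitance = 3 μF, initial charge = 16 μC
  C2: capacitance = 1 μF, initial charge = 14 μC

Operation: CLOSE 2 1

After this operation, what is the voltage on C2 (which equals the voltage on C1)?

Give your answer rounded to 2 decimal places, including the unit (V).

Answer: 7.50 V

Derivation:
Initial: C1(3μF, Q=16μC, V=5.33V), C2(1μF, Q=14μC, V=14.00V)
Op 1: CLOSE 2-1: Q_total=30.00, C_total=4.00, V=7.50; Q2=7.50, Q1=22.50; dissipated=28.167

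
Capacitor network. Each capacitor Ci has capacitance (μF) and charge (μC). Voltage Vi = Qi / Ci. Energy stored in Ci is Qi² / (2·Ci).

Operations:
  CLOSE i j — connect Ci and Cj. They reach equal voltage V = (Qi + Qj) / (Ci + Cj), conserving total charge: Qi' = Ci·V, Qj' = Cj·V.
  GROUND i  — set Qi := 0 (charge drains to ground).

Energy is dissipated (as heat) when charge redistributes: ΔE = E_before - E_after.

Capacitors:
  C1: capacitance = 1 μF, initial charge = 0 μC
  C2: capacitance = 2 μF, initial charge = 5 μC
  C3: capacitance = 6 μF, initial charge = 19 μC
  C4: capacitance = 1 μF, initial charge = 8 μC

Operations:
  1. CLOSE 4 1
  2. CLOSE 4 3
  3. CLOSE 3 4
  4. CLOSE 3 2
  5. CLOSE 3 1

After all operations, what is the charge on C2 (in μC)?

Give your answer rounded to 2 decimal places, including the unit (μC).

Initial: C1(1μF, Q=0μC, V=0.00V), C2(2μF, Q=5μC, V=2.50V), C3(6μF, Q=19μC, V=3.17V), C4(1μF, Q=8μC, V=8.00V)
Op 1: CLOSE 4-1: Q_total=8.00, C_total=2.00, V=4.00; Q4=4.00, Q1=4.00; dissipated=16.000
Op 2: CLOSE 4-3: Q_total=23.00, C_total=7.00, V=3.29; Q4=3.29, Q3=19.71; dissipated=0.298
Op 3: CLOSE 3-4: Q_total=23.00, C_total=7.00, V=3.29; Q3=19.71, Q4=3.29; dissipated=0.000
Op 4: CLOSE 3-2: Q_total=24.71, C_total=8.00, V=3.09; Q3=18.54, Q2=6.18; dissipated=0.463
Op 5: CLOSE 3-1: Q_total=22.54, C_total=7.00, V=3.22; Q3=19.32, Q1=3.22; dissipated=0.355
Final charges: Q1=3.22, Q2=6.18, Q3=19.32, Q4=3.29

Answer: 6.18 μC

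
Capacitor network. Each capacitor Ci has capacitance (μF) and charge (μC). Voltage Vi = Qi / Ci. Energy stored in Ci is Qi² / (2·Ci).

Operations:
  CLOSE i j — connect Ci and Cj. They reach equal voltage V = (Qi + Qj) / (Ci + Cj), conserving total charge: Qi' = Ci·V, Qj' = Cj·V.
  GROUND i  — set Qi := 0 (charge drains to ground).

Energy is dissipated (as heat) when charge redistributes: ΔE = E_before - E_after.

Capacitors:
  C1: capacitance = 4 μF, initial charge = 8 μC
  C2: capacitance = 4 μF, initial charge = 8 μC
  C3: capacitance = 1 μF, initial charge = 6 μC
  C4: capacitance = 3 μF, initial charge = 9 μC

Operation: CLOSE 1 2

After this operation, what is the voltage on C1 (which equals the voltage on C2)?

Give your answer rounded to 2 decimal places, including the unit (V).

Initial: C1(4μF, Q=8μC, V=2.00V), C2(4μF, Q=8μC, V=2.00V), C3(1μF, Q=6μC, V=6.00V), C4(3μF, Q=9μC, V=3.00V)
Op 1: CLOSE 1-2: Q_total=16.00, C_total=8.00, V=2.00; Q1=8.00, Q2=8.00; dissipated=0.000

Answer: 2.00 V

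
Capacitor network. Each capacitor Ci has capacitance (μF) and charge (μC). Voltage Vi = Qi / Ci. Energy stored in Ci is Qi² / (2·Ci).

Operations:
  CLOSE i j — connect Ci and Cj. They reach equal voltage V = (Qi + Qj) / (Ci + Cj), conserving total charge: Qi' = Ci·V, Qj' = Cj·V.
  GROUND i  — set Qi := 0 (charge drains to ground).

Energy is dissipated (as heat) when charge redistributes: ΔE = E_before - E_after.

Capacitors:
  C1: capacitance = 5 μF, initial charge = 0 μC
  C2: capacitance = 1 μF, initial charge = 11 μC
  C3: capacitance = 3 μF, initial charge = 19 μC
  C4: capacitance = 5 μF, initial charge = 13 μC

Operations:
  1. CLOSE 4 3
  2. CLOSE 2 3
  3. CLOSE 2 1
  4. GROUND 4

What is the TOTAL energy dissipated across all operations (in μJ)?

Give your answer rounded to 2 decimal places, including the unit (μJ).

Initial: C1(5μF, Q=0μC, V=0.00V), C2(1μF, Q=11μC, V=11.00V), C3(3μF, Q=19μC, V=6.33V), C4(5μF, Q=13μC, V=2.60V)
Op 1: CLOSE 4-3: Q_total=32.00, C_total=8.00, V=4.00; Q4=20.00, Q3=12.00; dissipated=13.067
Op 2: CLOSE 2-3: Q_total=23.00, C_total=4.00, V=5.75; Q2=5.75, Q3=17.25; dissipated=18.375
Op 3: CLOSE 2-1: Q_total=5.75, C_total=6.00, V=0.96; Q2=0.96, Q1=4.79; dissipated=13.776
Op 4: GROUND 4: Q4=0; energy lost=40.000
Total dissipated: 85.218 μJ

Answer: 85.22 μJ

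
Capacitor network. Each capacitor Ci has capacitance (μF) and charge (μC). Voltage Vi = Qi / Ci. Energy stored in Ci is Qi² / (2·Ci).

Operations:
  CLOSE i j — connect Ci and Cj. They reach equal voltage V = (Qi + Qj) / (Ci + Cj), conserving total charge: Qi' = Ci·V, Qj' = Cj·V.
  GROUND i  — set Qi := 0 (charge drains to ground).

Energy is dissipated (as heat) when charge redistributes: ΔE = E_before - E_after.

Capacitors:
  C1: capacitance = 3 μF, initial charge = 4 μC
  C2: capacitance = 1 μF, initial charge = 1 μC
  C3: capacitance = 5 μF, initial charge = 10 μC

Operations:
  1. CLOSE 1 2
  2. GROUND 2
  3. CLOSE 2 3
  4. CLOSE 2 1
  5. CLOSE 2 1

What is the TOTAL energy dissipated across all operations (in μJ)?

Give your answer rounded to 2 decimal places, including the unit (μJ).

Answer: 2.55 μJ

Derivation:
Initial: C1(3μF, Q=4μC, V=1.33V), C2(1μF, Q=1μC, V=1.00V), C3(5μF, Q=10μC, V=2.00V)
Op 1: CLOSE 1-2: Q_total=5.00, C_total=4.00, V=1.25; Q1=3.75, Q2=1.25; dissipated=0.042
Op 2: GROUND 2: Q2=0; energy lost=0.781
Op 3: CLOSE 2-3: Q_total=10.00, C_total=6.00, V=1.67; Q2=1.67, Q3=8.33; dissipated=1.667
Op 4: CLOSE 2-1: Q_total=5.42, C_total=4.00, V=1.35; Q2=1.35, Q1=4.06; dissipated=0.065
Op 5: CLOSE 2-1: Q_total=5.42, C_total=4.00, V=1.35; Q2=1.35, Q1=4.06; dissipated=0.000
Total dissipated: 2.555 μJ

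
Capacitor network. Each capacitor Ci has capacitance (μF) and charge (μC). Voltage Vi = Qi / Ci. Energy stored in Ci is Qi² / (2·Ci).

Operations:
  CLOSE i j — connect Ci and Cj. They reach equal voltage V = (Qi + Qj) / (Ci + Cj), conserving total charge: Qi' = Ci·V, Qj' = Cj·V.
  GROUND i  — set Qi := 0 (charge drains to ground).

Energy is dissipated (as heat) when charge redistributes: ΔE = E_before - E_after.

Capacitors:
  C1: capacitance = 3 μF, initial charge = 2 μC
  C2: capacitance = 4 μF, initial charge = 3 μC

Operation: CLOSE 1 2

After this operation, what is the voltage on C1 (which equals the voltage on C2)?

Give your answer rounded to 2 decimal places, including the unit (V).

Answer: 0.71 V

Derivation:
Initial: C1(3μF, Q=2μC, V=0.67V), C2(4μF, Q=3μC, V=0.75V)
Op 1: CLOSE 1-2: Q_total=5.00, C_total=7.00, V=0.71; Q1=2.14, Q2=2.86; dissipated=0.006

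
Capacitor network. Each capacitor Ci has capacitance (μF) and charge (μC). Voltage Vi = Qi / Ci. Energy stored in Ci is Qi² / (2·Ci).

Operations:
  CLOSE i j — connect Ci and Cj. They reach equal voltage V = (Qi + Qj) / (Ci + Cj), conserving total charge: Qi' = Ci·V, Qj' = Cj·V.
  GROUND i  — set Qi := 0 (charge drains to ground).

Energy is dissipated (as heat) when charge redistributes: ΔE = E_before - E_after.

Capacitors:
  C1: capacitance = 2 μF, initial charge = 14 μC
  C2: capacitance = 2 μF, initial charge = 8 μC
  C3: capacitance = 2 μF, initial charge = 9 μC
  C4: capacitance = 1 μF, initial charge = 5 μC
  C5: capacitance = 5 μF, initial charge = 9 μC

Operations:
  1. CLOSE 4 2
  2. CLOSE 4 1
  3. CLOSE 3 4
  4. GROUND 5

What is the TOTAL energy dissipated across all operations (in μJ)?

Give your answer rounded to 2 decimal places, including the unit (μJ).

Answer: 11.67 μJ

Derivation:
Initial: C1(2μF, Q=14μC, V=7.00V), C2(2μF, Q=8μC, V=4.00V), C3(2μF, Q=9μC, V=4.50V), C4(1μF, Q=5μC, V=5.00V), C5(5μF, Q=9μC, V=1.80V)
Op 1: CLOSE 4-2: Q_total=13.00, C_total=3.00, V=4.33; Q4=4.33, Q2=8.67; dissipated=0.333
Op 2: CLOSE 4-1: Q_total=18.33, C_total=3.00, V=6.11; Q4=6.11, Q1=12.22; dissipated=2.370
Op 3: CLOSE 3-4: Q_total=15.11, C_total=3.00, V=5.04; Q3=10.07, Q4=5.04; dissipated=0.865
Op 4: GROUND 5: Q5=0; energy lost=8.100
Total dissipated: 11.669 μJ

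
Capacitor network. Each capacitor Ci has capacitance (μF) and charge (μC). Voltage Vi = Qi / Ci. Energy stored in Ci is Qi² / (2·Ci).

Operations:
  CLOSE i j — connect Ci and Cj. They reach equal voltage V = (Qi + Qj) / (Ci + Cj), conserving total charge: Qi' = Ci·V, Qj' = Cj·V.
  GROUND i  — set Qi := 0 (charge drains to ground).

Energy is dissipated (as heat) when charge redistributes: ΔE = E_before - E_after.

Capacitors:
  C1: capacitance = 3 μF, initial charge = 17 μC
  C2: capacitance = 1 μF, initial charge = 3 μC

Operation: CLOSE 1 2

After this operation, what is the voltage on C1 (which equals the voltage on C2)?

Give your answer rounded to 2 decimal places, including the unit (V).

Initial: C1(3μF, Q=17μC, V=5.67V), C2(1μF, Q=3μC, V=3.00V)
Op 1: CLOSE 1-2: Q_total=20.00, C_total=4.00, V=5.00; Q1=15.00, Q2=5.00; dissipated=2.667

Answer: 5.00 V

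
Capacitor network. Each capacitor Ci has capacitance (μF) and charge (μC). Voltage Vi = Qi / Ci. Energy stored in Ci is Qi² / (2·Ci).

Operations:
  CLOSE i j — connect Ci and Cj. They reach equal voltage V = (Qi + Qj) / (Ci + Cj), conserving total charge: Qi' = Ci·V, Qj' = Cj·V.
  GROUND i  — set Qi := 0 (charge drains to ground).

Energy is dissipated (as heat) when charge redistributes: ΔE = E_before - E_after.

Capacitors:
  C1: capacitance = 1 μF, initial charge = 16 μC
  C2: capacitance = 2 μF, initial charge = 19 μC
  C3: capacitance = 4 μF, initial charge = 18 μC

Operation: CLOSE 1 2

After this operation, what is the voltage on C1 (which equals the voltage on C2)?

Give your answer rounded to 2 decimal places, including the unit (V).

Initial: C1(1μF, Q=16μC, V=16.00V), C2(2μF, Q=19μC, V=9.50V), C3(4μF, Q=18μC, V=4.50V)
Op 1: CLOSE 1-2: Q_total=35.00, C_total=3.00, V=11.67; Q1=11.67, Q2=23.33; dissipated=14.083

Answer: 11.67 V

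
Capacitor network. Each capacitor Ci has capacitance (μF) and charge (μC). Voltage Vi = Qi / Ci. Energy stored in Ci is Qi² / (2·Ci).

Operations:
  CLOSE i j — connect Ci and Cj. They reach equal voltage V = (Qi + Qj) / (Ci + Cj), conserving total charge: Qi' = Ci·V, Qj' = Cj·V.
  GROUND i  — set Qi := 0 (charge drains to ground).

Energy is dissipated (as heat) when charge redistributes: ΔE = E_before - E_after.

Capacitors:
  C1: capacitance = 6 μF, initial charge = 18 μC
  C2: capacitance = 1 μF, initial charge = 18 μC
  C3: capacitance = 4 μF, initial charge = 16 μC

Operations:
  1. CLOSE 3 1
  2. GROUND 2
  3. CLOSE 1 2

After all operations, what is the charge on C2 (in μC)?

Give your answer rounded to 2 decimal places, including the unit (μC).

Initial: C1(6μF, Q=18μC, V=3.00V), C2(1μF, Q=18μC, V=18.00V), C3(4μF, Q=16μC, V=4.00V)
Op 1: CLOSE 3-1: Q_total=34.00, C_total=10.00, V=3.40; Q3=13.60, Q1=20.40; dissipated=1.200
Op 2: GROUND 2: Q2=0; energy lost=162.000
Op 3: CLOSE 1-2: Q_total=20.40, C_total=7.00, V=2.91; Q1=17.49, Q2=2.91; dissipated=4.954
Final charges: Q1=17.49, Q2=2.91, Q3=13.60

Answer: 2.91 μC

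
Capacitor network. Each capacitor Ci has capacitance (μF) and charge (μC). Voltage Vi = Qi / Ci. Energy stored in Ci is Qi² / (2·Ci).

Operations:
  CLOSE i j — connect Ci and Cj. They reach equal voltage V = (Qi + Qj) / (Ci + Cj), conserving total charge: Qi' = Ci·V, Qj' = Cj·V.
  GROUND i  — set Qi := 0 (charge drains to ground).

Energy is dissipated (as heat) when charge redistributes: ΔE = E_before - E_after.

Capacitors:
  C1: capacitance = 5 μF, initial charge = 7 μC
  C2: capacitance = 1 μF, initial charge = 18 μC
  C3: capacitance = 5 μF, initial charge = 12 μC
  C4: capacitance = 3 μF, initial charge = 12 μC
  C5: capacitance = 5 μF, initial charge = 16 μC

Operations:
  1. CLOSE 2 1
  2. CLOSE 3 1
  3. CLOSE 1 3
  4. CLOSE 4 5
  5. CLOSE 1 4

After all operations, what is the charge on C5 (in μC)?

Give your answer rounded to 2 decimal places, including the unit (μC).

Answer: 17.50 μC

Derivation:
Initial: C1(5μF, Q=7μC, V=1.40V), C2(1μF, Q=18μC, V=18.00V), C3(5μF, Q=12μC, V=2.40V), C4(3μF, Q=12μC, V=4.00V), C5(5μF, Q=16μC, V=3.20V)
Op 1: CLOSE 2-1: Q_total=25.00, C_total=6.00, V=4.17; Q2=4.17, Q1=20.83; dissipated=114.817
Op 2: CLOSE 3-1: Q_total=32.83, C_total=10.00, V=3.28; Q3=16.42, Q1=16.42; dissipated=3.901
Op 3: CLOSE 1-3: Q_total=32.83, C_total=10.00, V=3.28; Q1=16.42, Q3=16.42; dissipated=0.000
Op 4: CLOSE 4-5: Q_total=28.00, C_total=8.00, V=3.50; Q4=10.50, Q5=17.50; dissipated=0.600
Op 5: CLOSE 1-4: Q_total=26.92, C_total=8.00, V=3.36; Q1=16.82, Q4=10.09; dissipated=0.044
Final charges: Q1=16.82, Q2=4.17, Q3=16.42, Q4=10.09, Q5=17.50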